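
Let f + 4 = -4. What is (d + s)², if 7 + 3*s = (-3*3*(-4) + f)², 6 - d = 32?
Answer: 54289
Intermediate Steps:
d = -26 (d = 6 - 1*32 = 6 - 32 = -26)
f = -8 (f = -4 - 4 = -8)
s = 259 (s = -7/3 + (-3*3*(-4) - 8)²/3 = -7/3 + (-9*(-4) - 8)²/3 = -7/3 + (36 - 8)²/3 = -7/3 + (⅓)*28² = -7/3 + (⅓)*784 = -7/3 + 784/3 = 259)
(d + s)² = (-26 + 259)² = 233² = 54289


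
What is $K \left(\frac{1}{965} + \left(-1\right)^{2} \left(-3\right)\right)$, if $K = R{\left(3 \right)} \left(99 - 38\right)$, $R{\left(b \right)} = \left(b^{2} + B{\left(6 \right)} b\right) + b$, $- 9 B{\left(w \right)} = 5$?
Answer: $- \frac{5472554}{2895} \approx -1890.3$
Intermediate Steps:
$B{\left(w \right)} = - \frac{5}{9}$ ($B{\left(w \right)} = \left(- \frac{1}{9}\right) 5 = - \frac{5}{9}$)
$R{\left(b \right)} = b^{2} + \frac{4 b}{9}$ ($R{\left(b \right)} = \left(b^{2} - \frac{5 b}{9}\right) + b = b^{2} + \frac{4 b}{9}$)
$K = \frac{1891}{3}$ ($K = \frac{1}{9} \cdot 3 \left(4 + 9 \cdot 3\right) \left(99 - 38\right) = \frac{1}{9} \cdot 3 \left(4 + 27\right) \left(99 - 38\right) = \frac{1}{9} \cdot 3 \cdot 31 \cdot 61 = \frac{31}{3} \cdot 61 = \frac{1891}{3} \approx 630.33$)
$K \left(\frac{1}{965} + \left(-1\right)^{2} \left(-3\right)\right) = \frac{1891 \left(\frac{1}{965} + \left(-1\right)^{2} \left(-3\right)\right)}{3} = \frac{1891 \left(\frac{1}{965} + 1 \left(-3\right)\right)}{3} = \frac{1891 \left(\frac{1}{965} - 3\right)}{3} = \frac{1891}{3} \left(- \frac{2894}{965}\right) = - \frac{5472554}{2895}$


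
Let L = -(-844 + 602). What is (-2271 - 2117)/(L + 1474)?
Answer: -1097/429 ≈ -2.5571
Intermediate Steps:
L = 242 (L = -1*(-242) = 242)
(-2271 - 2117)/(L + 1474) = (-2271 - 2117)/(242 + 1474) = -4388/1716 = -4388*1/1716 = -1097/429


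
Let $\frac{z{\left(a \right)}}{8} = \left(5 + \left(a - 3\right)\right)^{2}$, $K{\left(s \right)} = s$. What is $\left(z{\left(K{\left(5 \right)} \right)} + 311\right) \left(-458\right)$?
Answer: $-321974$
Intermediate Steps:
$z{\left(a \right)} = 8 \left(2 + a\right)^{2}$ ($z{\left(a \right)} = 8 \left(5 + \left(a - 3\right)\right)^{2} = 8 \left(5 + \left(-3 + a\right)\right)^{2} = 8 \left(2 + a\right)^{2}$)
$\left(z{\left(K{\left(5 \right)} \right)} + 311\right) \left(-458\right) = \left(8 \left(2 + 5\right)^{2} + 311\right) \left(-458\right) = \left(8 \cdot 7^{2} + 311\right) \left(-458\right) = \left(8 \cdot 49 + 311\right) \left(-458\right) = \left(392 + 311\right) \left(-458\right) = 703 \left(-458\right) = -321974$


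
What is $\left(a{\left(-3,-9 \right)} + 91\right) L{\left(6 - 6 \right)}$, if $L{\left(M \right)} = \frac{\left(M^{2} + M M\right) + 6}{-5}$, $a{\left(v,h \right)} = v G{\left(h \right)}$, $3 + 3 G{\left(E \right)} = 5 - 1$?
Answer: $-108$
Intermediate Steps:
$G{\left(E \right)} = \frac{1}{3}$ ($G{\left(E \right)} = -1 + \frac{5 - 1}{3} = -1 + \frac{1}{3} \cdot 4 = -1 + \frac{4}{3} = \frac{1}{3}$)
$a{\left(v,h \right)} = \frac{v}{3}$ ($a{\left(v,h \right)} = v \frac{1}{3} = \frac{v}{3}$)
$L{\left(M \right)} = - \frac{6}{5} - \frac{2 M^{2}}{5}$ ($L{\left(M \right)} = \left(\left(M^{2} + M^{2}\right) + 6\right) \left(- \frac{1}{5}\right) = \left(2 M^{2} + 6\right) \left(- \frac{1}{5}\right) = \left(6 + 2 M^{2}\right) \left(- \frac{1}{5}\right) = - \frac{6}{5} - \frac{2 M^{2}}{5}$)
$\left(a{\left(-3,-9 \right)} + 91\right) L{\left(6 - 6 \right)} = \left(\frac{1}{3} \left(-3\right) + 91\right) \left(- \frac{6}{5} - \frac{2 \left(6 - 6\right)^{2}}{5}\right) = \left(-1 + 91\right) \left(- \frac{6}{5} - \frac{2 \left(6 - 6\right)^{2}}{5}\right) = 90 \left(- \frac{6}{5} - \frac{2 \cdot 0^{2}}{5}\right) = 90 \left(- \frac{6}{5} - 0\right) = 90 \left(- \frac{6}{5} + 0\right) = 90 \left(- \frac{6}{5}\right) = -108$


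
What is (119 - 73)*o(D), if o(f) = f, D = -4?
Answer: -184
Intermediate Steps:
(119 - 73)*o(D) = (119 - 73)*(-4) = 46*(-4) = -184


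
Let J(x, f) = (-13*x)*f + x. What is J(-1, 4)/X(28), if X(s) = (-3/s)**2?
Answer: 13328/3 ≈ 4442.7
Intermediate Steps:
J(x, f) = x - 13*f*x (J(x, f) = -13*f*x + x = x - 13*f*x)
X(s) = 9/s**2
J(-1, 4)/X(28) = (-(1 - 13*4))/((9/28**2)) = (-(1 - 52))/((9*(1/784))) = (-1*(-51))/(9/784) = 51*(784/9) = 13328/3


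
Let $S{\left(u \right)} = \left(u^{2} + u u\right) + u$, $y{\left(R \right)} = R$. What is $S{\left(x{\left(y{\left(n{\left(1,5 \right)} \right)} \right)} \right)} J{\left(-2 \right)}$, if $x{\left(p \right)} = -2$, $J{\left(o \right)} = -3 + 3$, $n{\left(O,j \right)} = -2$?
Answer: $0$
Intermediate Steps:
$J{\left(o \right)} = 0$
$S{\left(u \right)} = u + 2 u^{2}$ ($S{\left(u \right)} = \left(u^{2} + u^{2}\right) + u = 2 u^{2} + u = u + 2 u^{2}$)
$S{\left(x{\left(y{\left(n{\left(1,5 \right)} \right)} \right)} \right)} J{\left(-2 \right)} = - 2 \left(1 + 2 \left(-2\right)\right) 0 = - 2 \left(1 - 4\right) 0 = \left(-2\right) \left(-3\right) 0 = 6 \cdot 0 = 0$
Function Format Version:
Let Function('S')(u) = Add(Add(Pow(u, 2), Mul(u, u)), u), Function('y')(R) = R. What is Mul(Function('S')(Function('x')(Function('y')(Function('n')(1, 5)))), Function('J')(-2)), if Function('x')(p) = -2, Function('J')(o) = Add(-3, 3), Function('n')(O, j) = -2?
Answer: 0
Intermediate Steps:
Function('J')(o) = 0
Function('S')(u) = Add(u, Mul(2, Pow(u, 2))) (Function('S')(u) = Add(Add(Pow(u, 2), Pow(u, 2)), u) = Add(Mul(2, Pow(u, 2)), u) = Add(u, Mul(2, Pow(u, 2))))
Mul(Function('S')(Function('x')(Function('y')(Function('n')(1, 5)))), Function('J')(-2)) = Mul(Mul(-2, Add(1, Mul(2, -2))), 0) = Mul(Mul(-2, Add(1, -4)), 0) = Mul(Mul(-2, -3), 0) = Mul(6, 0) = 0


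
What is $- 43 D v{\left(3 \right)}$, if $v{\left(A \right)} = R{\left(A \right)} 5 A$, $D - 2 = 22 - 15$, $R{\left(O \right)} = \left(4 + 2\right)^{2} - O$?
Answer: $-191565$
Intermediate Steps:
$R{\left(O \right)} = 36 - O$ ($R{\left(O \right)} = 6^{2} - O = 36 - O$)
$D = 9$ ($D = 2 + \left(22 - 15\right) = 2 + 7 = 9$)
$v{\left(A \right)} = A \left(180 - 5 A\right)$ ($v{\left(A \right)} = \left(36 - A\right) 5 A = \left(180 - 5 A\right) A = A \left(180 - 5 A\right)$)
$- 43 D v{\left(3 \right)} = \left(-43\right) 9 \cdot 5 \cdot 3 \left(36 - 3\right) = - 387 \cdot 5 \cdot 3 \left(36 - 3\right) = - 387 \cdot 5 \cdot 3 \cdot 33 = \left(-387\right) 495 = -191565$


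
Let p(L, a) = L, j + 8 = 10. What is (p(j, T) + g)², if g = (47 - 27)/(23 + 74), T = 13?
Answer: 45796/9409 ≈ 4.8673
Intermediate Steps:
j = 2 (j = -8 + 10 = 2)
g = 20/97 ≈ 0.20619
(p(j, T) + g)² = (2 + 20/97)² = (214/97)² = 45796/9409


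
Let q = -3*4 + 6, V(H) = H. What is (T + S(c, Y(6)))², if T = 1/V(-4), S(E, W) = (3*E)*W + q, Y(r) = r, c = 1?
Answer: 2209/16 ≈ 138.06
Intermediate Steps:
q = -6 (q = -12 + 6 = -6)
S(E, W) = -6 + 3*E*W (S(E, W) = (3*E)*W - 6 = 3*E*W - 6 = -6 + 3*E*W)
T = -¼ (T = 1/(-4) = -¼ ≈ -0.25000)
(T + S(c, Y(6)))² = (-¼ + (-6 + 3*1*6))² = (-¼ + (-6 + 18))² = (-¼ + 12)² = (47/4)² = 2209/16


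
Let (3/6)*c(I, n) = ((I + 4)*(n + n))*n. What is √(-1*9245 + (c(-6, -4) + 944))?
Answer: I*√8429 ≈ 91.81*I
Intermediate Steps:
c(I, n) = 4*n²*(4 + I) (c(I, n) = 2*(((I + 4)*(n + n))*n) = 2*(((4 + I)*(2*n))*n) = 2*((2*n*(4 + I))*n) = 2*(2*n²*(4 + I)) = 4*n²*(4 + I))
√(-1*9245 + (c(-6, -4) + 944)) = √(-1*9245 + (4*(-4)²*(4 - 6) + 944)) = √(-9245 + (4*16*(-2) + 944)) = √(-9245 + (-128 + 944)) = √(-9245 + 816) = √(-8429) = I*√8429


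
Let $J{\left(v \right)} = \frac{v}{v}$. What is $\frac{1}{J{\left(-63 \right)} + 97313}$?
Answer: $\frac{1}{97314} \approx 1.0276 \cdot 10^{-5}$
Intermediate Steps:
$J{\left(v \right)} = 1$
$\frac{1}{J{\left(-63 \right)} + 97313} = \frac{1}{1 + 97313} = \frac{1}{97314}$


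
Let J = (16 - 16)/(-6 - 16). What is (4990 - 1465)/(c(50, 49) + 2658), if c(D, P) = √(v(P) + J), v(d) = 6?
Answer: 1561575/1177493 - 1175*√6/2354986 ≈ 1.3250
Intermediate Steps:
J = 0 (J = 0/(-22) = 0*(-1/22) = 0)
c(D, P) = √6 (c(D, P) = √(6 + 0) = √6)
(4990 - 1465)/(c(50, 49) + 2658) = (4990 - 1465)/(√6 + 2658) = 3525/(2658 + √6)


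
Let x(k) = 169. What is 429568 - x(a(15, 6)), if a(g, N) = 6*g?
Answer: 429399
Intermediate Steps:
429568 - x(a(15, 6)) = 429568 - 1*169 = 429568 - 169 = 429399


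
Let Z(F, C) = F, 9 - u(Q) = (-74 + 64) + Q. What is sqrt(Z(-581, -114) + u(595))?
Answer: I*sqrt(1157) ≈ 34.015*I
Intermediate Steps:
u(Q) = 19 - Q (u(Q) = 9 - ((-74 + 64) + Q) = 9 - (-10 + Q) = 9 + (10 - Q) = 19 - Q)
sqrt(Z(-581, -114) + u(595)) = sqrt(-581 + (19 - 1*595)) = sqrt(-581 + (19 - 595)) = sqrt(-581 - 576) = sqrt(-1157) = I*sqrt(1157)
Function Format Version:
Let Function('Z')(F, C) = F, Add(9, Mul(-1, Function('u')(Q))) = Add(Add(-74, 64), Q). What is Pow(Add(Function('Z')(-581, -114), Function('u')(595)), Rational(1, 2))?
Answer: Mul(I, Pow(1157, Rational(1, 2))) ≈ Mul(34.015, I)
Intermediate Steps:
Function('u')(Q) = Add(19, Mul(-1, Q)) (Function('u')(Q) = Add(9, Mul(-1, Add(Add(-74, 64), Q))) = Add(9, Mul(-1, Add(-10, Q))) = Add(9, Add(10, Mul(-1, Q))) = Add(19, Mul(-1, Q)))
Pow(Add(Function('Z')(-581, -114), Function('u')(595)), Rational(1, 2)) = Pow(Add(-581, Add(19, Mul(-1, 595))), Rational(1, 2)) = Pow(Add(-581, Add(19, -595)), Rational(1, 2)) = Pow(Add(-581, -576), Rational(1, 2)) = Pow(-1157, Rational(1, 2)) = Mul(I, Pow(1157, Rational(1, 2)))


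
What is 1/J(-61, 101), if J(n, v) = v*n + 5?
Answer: -1/6156 ≈ -0.00016244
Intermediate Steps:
J(n, v) = 5 + n*v (J(n, v) = n*v + 5 = 5 + n*v)
1/J(-61, 101) = 1/(5 - 61*101) = 1/(5 - 6161) = 1/(-6156) = -1/6156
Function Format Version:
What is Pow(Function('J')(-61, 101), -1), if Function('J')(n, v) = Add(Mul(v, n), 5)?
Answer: Rational(-1, 6156) ≈ -0.00016244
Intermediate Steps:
Function('J')(n, v) = Add(5, Mul(n, v)) (Function('J')(n, v) = Add(Mul(n, v), 5) = Add(5, Mul(n, v)))
Pow(Function('J')(-61, 101), -1) = Pow(Add(5, Mul(-61, 101)), -1) = Pow(Add(5, -6161), -1) = Pow(-6156, -1) = Rational(-1, 6156)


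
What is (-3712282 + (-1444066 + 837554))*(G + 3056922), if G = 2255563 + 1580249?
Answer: -29768298242796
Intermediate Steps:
G = 3835812
(-3712282 + (-1444066 + 837554))*(G + 3056922) = (-3712282 + (-1444066 + 837554))*(3835812 + 3056922) = (-3712282 - 606512)*6892734 = -4318794*6892734 = -29768298242796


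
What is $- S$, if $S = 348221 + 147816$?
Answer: $-496037$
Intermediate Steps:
$S = 496037$
$- S = \left(-1\right) 496037 = -496037$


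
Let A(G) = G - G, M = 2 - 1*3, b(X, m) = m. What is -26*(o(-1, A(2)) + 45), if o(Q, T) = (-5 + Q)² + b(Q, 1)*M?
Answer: -2080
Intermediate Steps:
M = -1 (M = 2 - 3 = -1)
A(G) = 0
o(Q, T) = -1 + (-5 + Q)² (o(Q, T) = (-5 + Q)² + 1*(-1) = (-5 + Q)² - 1 = -1 + (-5 + Q)²)
-26*(o(-1, A(2)) + 45) = -26*((-1 + (-5 - 1)²) + 45) = -26*((-1 + (-6)²) + 45) = -26*((-1 + 36) + 45) = -26*(35 + 45) = -26*80 = -2080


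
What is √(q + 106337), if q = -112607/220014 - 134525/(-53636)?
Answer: √102835594392786611343911/983389242 ≈ 326.10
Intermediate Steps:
q = 11778797149/5900335452 (q = -112607*1/220014 - 134525*(-1/53636) = -112607/220014 + 134525/53636 = 11778797149/5900335452 ≈ 1.9963)
√(q + 106337) = √(11778797149/5900335452 + 106337) = √(627435749756473/5900335452) = √102835594392786611343911/983389242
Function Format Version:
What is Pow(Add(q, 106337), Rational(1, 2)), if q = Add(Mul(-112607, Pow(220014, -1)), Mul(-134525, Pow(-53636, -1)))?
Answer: Mul(Rational(1, 983389242), Pow(102835594392786611343911, Rational(1, 2))) ≈ 326.10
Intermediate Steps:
q = Rational(11778797149, 5900335452) (q = Add(Mul(-112607, Rational(1, 220014)), Mul(-134525, Rational(-1, 53636))) = Add(Rational(-112607, 220014), Rational(134525, 53636)) = Rational(11778797149, 5900335452) ≈ 1.9963)
Pow(Add(q, 106337), Rational(1, 2)) = Pow(Add(Rational(11778797149, 5900335452), 106337), Rational(1, 2)) = Pow(Rational(627435749756473, 5900335452), Rational(1, 2)) = Mul(Rational(1, 983389242), Pow(102835594392786611343911, Rational(1, 2)))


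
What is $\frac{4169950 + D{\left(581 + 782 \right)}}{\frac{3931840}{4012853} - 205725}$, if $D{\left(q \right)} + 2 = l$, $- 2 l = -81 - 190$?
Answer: $- \frac{33467864166451}{1651080503170} \approx -20.27$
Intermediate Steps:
$l = \frac{271}{2}$ ($l = - \frac{-81 - 190}{2} = \left(- \frac{1}{2}\right) \left(-271\right) = \frac{271}{2} \approx 135.5$)
$D{\left(q \right)} = \frac{267}{2}$ ($D{\left(q \right)} = -2 + \frac{271}{2} = \frac{267}{2}$)
$\frac{4169950 + D{\left(581 + 782 \right)}}{\frac{3931840}{4012853} - 205725} = \frac{4169950 + \frac{267}{2}}{\frac{3931840}{4012853} - 205725} = \frac{8340167}{2 \left(3931840 \cdot \frac{1}{4012853} - 205725\right)} = \frac{8340167}{2 \left(\frac{3931840}{4012853} - 205725\right)} = \frac{8340167}{2 \left(- \frac{825540251585}{4012853}\right)} = \frac{8340167}{2} \left(- \frac{4012853}{825540251585}\right) = - \frac{33467864166451}{1651080503170}$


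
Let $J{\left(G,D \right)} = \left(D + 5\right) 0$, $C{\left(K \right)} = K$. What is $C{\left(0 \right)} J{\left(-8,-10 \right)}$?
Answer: $0$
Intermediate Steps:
$J{\left(G,D \right)} = 0$ ($J{\left(G,D \right)} = \left(5 + D\right) 0 = 0$)
$C{\left(0 \right)} J{\left(-8,-10 \right)} = 0 \cdot 0 = 0$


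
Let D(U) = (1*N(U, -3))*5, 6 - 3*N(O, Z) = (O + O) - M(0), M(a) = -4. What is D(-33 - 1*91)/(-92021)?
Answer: -1250/276063 ≈ -0.0045279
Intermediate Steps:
N(O, Z) = ⅔ - 2*O/3 (N(O, Z) = 2 - ((O + O) - 1*(-4))/3 = 2 - (2*O + 4)/3 = 2 - (4 + 2*O)/3 = 2 + (-4/3 - 2*O/3) = ⅔ - 2*O/3)
D(U) = 10/3 - 10*U/3 (D(U) = (1*(⅔ - 2*U/3))*5 = (⅔ - 2*U/3)*5 = 10/3 - 10*U/3)
D(-33 - 1*91)/(-92021) = (10/3 - 10*(-33 - 1*91)/3)/(-92021) = (10/3 - 10*(-33 - 91)/3)*(-1/92021) = (10/3 - 10/3*(-124))*(-1/92021) = (10/3 + 1240/3)*(-1/92021) = (1250/3)*(-1/92021) = -1250/276063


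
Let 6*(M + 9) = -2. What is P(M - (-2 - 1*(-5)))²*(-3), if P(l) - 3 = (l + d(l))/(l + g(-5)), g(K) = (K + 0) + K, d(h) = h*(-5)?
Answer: -8427/4489 ≈ -1.8773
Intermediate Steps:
M = -28/3 (M = -9 + (⅙)*(-2) = -9 - ⅓ = -28/3 ≈ -9.3333)
d(h) = -5*h
g(K) = 2*K (g(K) = K + K = 2*K)
P(l) = 3 - 4*l/(-10 + l) (P(l) = 3 + (l - 5*l)/(l + 2*(-5)) = 3 + (-4*l)/(l - 10) = 3 + (-4*l)/(-10 + l) = 3 - 4*l/(-10 + l))
P(M - (-2 - 1*(-5)))²*(-3) = ((-30 - (-28/3 - (-2 - 1*(-5))))/(-10 + (-28/3 - (-2 - 1*(-5)))))²*(-3) = ((-30 - (-28/3 - (-2 + 5)))/(-10 + (-28/3 - (-2 + 5))))²*(-3) = ((-30 - (-28/3 - 1*3))/(-10 + (-28/3 - 1*3)))²*(-3) = ((-30 - (-28/3 - 3))/(-10 + (-28/3 - 3)))²*(-3) = ((-30 - 1*(-37/3))/(-10 - 37/3))²*(-3) = ((-30 + 37/3)/(-67/3))²*(-3) = (-3/67*(-53/3))²*(-3) = (53/67)²*(-3) = (2809/4489)*(-3) = -8427/4489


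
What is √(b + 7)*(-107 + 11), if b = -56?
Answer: -672*I ≈ -672.0*I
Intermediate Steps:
√(b + 7)*(-107 + 11) = √(-56 + 7)*(-107 + 11) = √(-49)*(-96) = (7*I)*(-96) = -672*I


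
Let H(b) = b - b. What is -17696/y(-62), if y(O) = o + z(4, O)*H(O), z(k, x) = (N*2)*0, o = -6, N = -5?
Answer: 8848/3 ≈ 2949.3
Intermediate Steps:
H(b) = 0
z(k, x) = 0 (z(k, x) = -5*2*0 = -10*0 = 0)
y(O) = -6 (y(O) = -6 + 0*0 = -6 + 0 = -6)
-17696/y(-62) = -17696/(-6) = -17696*(-⅙) = 8848/3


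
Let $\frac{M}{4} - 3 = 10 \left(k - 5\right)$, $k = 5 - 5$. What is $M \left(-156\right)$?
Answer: $29328$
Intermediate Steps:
$k = 0$
$M = -188$ ($M = 12 + 4 \cdot 10 \left(0 - 5\right) = 12 + 4 \cdot 10 \left(-5\right) = 12 + 4 \left(-50\right) = 12 - 200 = -188$)
$M \left(-156\right) = \left(-188\right) \left(-156\right) = 29328$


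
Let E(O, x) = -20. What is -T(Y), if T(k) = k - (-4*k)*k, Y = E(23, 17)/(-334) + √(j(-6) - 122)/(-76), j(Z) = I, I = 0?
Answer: 206689/20135858 + 13*I*√122/668 ≈ 0.010265 + 0.21495*I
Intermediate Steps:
j(Z) = 0
Y = 10/167 - I*√122/76 (Y = -20/(-334) + √(0 - 122)/(-76) = -20*(-1/334) + √(-122)*(-1/76) = 10/167 + (I*√122)*(-1/76) = 10/167 - I*√122/76 ≈ 0.05988 - 0.14533*I)
T(k) = k + 4*k² (T(k) = k - (-4)*k² = k + 4*k²)
-T(Y) = -(10/167 - I*√122/76)*(1 + 4*(10/167 - I*√122/76)) = -(10/167 - I*√122/76)*(1 + (40/167 - I*√122/19)) = -(10/167 - I*√122/76)*(207/167 - I*√122/19)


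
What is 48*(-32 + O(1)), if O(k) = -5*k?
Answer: -1776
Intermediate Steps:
48*(-32 + O(1)) = 48*(-32 - 5*1) = 48*(-32 - 5) = 48*(-37) = -1776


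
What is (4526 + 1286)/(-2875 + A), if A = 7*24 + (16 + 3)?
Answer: -1453/672 ≈ -2.1622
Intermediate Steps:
A = 187 (A = 168 + 19 = 187)
(4526 + 1286)/(-2875 + A) = (4526 + 1286)/(-2875 + 187) = 5812/(-2688) = 5812*(-1/2688) = -1453/672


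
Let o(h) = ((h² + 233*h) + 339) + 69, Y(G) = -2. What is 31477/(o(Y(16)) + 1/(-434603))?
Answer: -13679998631/23468563 ≈ -582.91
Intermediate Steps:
o(h) = 408 + h² + 233*h (o(h) = (339 + h² + 233*h) + 69 = 408 + h² + 233*h)
31477/(o(Y(16)) + 1/(-434603)) = 31477/((408 + (-2)² + 233*(-2)) + 1/(-434603)) = 31477/((408 + 4 - 466) - 1/434603) = 31477/(-54 - 1/434603) = 31477/(-23468563/434603) = 31477*(-434603/23468563) = -13679998631/23468563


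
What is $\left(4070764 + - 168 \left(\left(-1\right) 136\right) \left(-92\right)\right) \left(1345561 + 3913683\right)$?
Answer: $10354126106512$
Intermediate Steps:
$\left(4070764 + - 168 \left(\left(-1\right) 136\right) \left(-92\right)\right) \left(1345561 + 3913683\right) = \left(4070764 + \left(-168\right) \left(-136\right) \left(-92\right)\right) 5259244 = \left(4070764 + 22848 \left(-92\right)\right) 5259244 = \left(4070764 - 2102016\right) 5259244 = 1968748 \cdot 5259244 = 10354126106512$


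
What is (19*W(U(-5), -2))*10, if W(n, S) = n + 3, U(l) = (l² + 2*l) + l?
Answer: 2470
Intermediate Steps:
U(l) = l² + 3*l
W(n, S) = 3 + n
(19*W(U(-5), -2))*10 = (19*(3 - 5*(3 - 5)))*10 = (19*(3 - 5*(-2)))*10 = (19*(3 + 10))*10 = (19*13)*10 = 247*10 = 2470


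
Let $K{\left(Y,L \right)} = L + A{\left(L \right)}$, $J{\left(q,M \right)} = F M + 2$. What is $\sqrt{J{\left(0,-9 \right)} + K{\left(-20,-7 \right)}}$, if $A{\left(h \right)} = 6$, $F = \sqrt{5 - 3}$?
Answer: $\sqrt{1 - 9 \sqrt{2}} \approx 3.4246 i$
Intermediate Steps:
$F = \sqrt{2} \approx 1.4142$
$J{\left(q,M \right)} = 2 + M \sqrt{2}$ ($J{\left(q,M \right)} = \sqrt{2} M + 2 = M \sqrt{2} + 2 = 2 + M \sqrt{2}$)
$K{\left(Y,L \right)} = 6 + L$ ($K{\left(Y,L \right)} = L + 6 = 6 + L$)
$\sqrt{J{\left(0,-9 \right)} + K{\left(-20,-7 \right)}} = \sqrt{\left(2 - 9 \sqrt{2}\right) + \left(6 - 7\right)} = \sqrt{\left(2 - 9 \sqrt{2}\right) - 1} = \sqrt{1 - 9 \sqrt{2}}$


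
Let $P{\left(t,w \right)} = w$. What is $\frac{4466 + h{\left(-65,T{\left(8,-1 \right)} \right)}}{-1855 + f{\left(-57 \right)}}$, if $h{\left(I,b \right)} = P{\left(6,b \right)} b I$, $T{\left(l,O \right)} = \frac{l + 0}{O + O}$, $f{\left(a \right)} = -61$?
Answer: $- \frac{1713}{958} \approx -1.7881$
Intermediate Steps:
$T{\left(l,O \right)} = \frac{l}{2 O}$
$h{\left(I,b \right)} = I b^{2}$ ($h{\left(I,b \right)} = b b I = b^{2} I = I b^{2}$)
$\frac{4466 + h{\left(-65,T{\left(8,-1 \right)} \right)}}{-1855 + f{\left(-57 \right)}} = \frac{4466 - 65 \left(\frac{1}{2} \cdot 8 \frac{1}{-1}\right)^{2}}{-1855 - 61} = \frac{4466 - 65 \left(\frac{1}{2} \cdot 8 \left(-1\right)\right)^{2}}{-1916} = \left(4466 - 65 \left(-4\right)^{2}\right) \left(- \frac{1}{1916}\right) = \left(4466 - 1040\right) \left(- \frac{1}{1916}\right) = 3426 \left(- \frac{1}{1916}\right) = - \frac{1713}{958}$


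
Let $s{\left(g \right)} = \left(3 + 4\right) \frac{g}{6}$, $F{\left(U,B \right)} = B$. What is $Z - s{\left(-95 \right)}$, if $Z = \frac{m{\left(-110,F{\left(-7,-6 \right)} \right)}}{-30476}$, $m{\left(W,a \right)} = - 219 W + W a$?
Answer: $\frac{2514755}{22857} \approx 110.02$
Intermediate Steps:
$s{\left(g \right)} = \frac{7 g}{6}$ ($s{\left(g \right)} = 7 g \frac{1}{6} = 7 \frac{g}{6} = \frac{7 g}{6}$)
$Z = - \frac{12375}{15238}$ ($Z = \frac{\left(-110\right) \left(-219 - 6\right)}{-30476} = \left(-110\right) \left(-225\right) \left(- \frac{1}{30476}\right) = 24750 \left(- \frac{1}{30476}\right) = - \frac{12375}{15238} \approx -0.81211$)
$Z - s{\left(-95 \right)} = - \frac{12375}{15238} - \frac{7}{6} \left(-95\right) = - \frac{12375}{15238} - - \frac{665}{6} = - \frac{12375}{15238} + \frac{665}{6} = \frac{2514755}{22857}$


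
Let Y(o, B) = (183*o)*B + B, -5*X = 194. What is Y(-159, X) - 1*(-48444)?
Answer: 5886844/5 ≈ 1.1774e+6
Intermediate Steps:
X = -194/5 (X = -⅕*194 = -194/5 ≈ -38.800)
Y(o, B) = B + 183*B*o (Y(o, B) = 183*B*o + B = B + 183*B*o)
Y(-159, X) - 1*(-48444) = -194*(1 + 183*(-159))/5 - 1*(-48444) = -194*(1 - 29097)/5 + 48444 = -194/5*(-29096) + 48444 = 5644624/5 + 48444 = 5886844/5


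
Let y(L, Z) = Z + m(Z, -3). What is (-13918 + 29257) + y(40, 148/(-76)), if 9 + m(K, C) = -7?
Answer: 291100/19 ≈ 15321.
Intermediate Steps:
m(K, C) = -16 (m(K, C) = -9 - 7 = -16)
y(L, Z) = -16 + Z (y(L, Z) = Z - 16 = -16 + Z)
(-13918 + 29257) + y(40, 148/(-76)) = (-13918 + 29257) + (-16 + 148/(-76)) = 15339 + (-16 + 148*(-1/76)) = 15339 + (-16 - 37/19) = 15339 - 341/19 = 291100/19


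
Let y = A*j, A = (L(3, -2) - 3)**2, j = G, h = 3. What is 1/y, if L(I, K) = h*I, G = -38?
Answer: -1/1368 ≈ -0.00073099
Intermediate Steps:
j = -38
L(I, K) = 3*I
A = 36 (A = (3*3 - 3)**2 = (9 - 3)**2 = 6**2 = 36)
y = -1368 (y = 36*(-38) = -1368)
1/y = 1/(-1368) = -1/1368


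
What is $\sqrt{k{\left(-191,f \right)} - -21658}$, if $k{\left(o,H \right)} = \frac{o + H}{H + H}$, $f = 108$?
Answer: $\frac{\sqrt{28068270}}{36} \approx 147.17$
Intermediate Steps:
$k{\left(o,H \right)} = \frac{H + o}{2 H}$
$\sqrt{k{\left(-191,f \right)} - -21658} = \sqrt{\frac{108 - 191}{2 \cdot 108} - -21658} = \sqrt{\frac{1}{2} \cdot \frac{1}{108} \left(-83\right) + 21658} = \sqrt{- \frac{83}{216} + 21658} = \sqrt{\frac{4678045}{216}} = \frac{\sqrt{28068270}}{36}$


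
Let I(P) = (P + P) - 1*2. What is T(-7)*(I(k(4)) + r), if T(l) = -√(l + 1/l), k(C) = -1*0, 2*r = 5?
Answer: -5*I*√14/14 ≈ -1.3363*I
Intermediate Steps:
r = 5/2 (r = (½)*5 = 5/2 ≈ 2.5000)
k(C) = 0
I(P) = -2 + 2*P (I(P) = 2*P - 2 = -2 + 2*P)
T(-7)*(I(k(4)) + r) = (-√(-7 + 1/(-7)))*((-2 + 2*0) + 5/2) = (-√(-7 - ⅐))*((-2 + 0) + 5/2) = (-√(-50/7))*(-2 + 5/2) = -5*I*√14/7*(½) = -5*I*√14/14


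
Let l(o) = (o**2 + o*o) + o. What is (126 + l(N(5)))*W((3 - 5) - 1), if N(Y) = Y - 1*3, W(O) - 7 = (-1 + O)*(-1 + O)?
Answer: 3128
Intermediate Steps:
W(O) = 7 + (-1 + O)**2 (W(O) = 7 + (-1 + O)*(-1 + O) = 7 + (-1 + O)**2)
N(Y) = -3 + Y (N(Y) = Y - 3 = -3 + Y)
l(o) = o + 2*o**2 (l(o) = (o**2 + o**2) + o = 2*o**2 + o = o + 2*o**2)
(126 + l(N(5)))*W((3 - 5) - 1) = (126 + (-3 + 5)*(1 + 2*(-3 + 5)))*(7 + (-1 + ((3 - 5) - 1))**2) = (126 + 2*(1 + 2*2))*(7 + (-1 + (-2 - 1))**2) = (126 + 2*(1 + 4))*(7 + (-1 - 3)**2) = (126 + 2*5)*(7 + (-4)**2) = (126 + 10)*(7 + 16) = 136*23 = 3128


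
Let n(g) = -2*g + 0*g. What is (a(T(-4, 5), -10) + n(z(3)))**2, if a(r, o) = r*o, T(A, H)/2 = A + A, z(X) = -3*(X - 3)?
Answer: 25600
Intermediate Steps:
z(X) = 9 - 3*X (z(X) = -3*(-3 + X) = 9 - 3*X)
T(A, H) = 4*A (T(A, H) = 2*(A + A) = 2*(2*A) = 4*A)
a(r, o) = o*r
n(g) = -2*g (n(g) = -2*g + 0 = -2*g)
(a(T(-4, 5), -10) + n(z(3)))**2 = (-40*(-4) - 2*(9 - 3*3))**2 = (-10*(-16) - 2*(9 - 9))**2 = (160 - 2*0)**2 = (160 + 0)**2 = 160**2 = 25600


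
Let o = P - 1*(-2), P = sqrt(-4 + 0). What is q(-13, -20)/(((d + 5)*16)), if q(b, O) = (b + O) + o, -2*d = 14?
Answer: 31/32 - I/16 ≈ 0.96875 - 0.0625*I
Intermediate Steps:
P = 2*I (P = sqrt(-4) = 2*I ≈ 2.0*I)
d = -7 (d = -1/2*14 = -7)
o = 2 + 2*I (o = 2*I - 1*(-2) = 2*I + 2 = 2 + 2*I ≈ 2.0 + 2.0*I)
q(b, O) = 2 + O + b + 2*I (q(b, O) = (b + O) + (2 + 2*I) = (O + b) + (2 + 2*I) = 2 + O + b + 2*I)
q(-13, -20)/(((d + 5)*16)) = (2 - 20 - 13 + 2*I)/(((-7 + 5)*16)) = (-31 + 2*I)/((-2*16)) = (-31 + 2*I)/(-32) = (-31 + 2*I)*(-1/32) = 31/32 - I/16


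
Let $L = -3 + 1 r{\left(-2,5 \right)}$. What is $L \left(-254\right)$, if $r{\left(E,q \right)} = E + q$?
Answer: $0$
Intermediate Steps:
$L = 0$ ($L = -3 + 1 \left(-2 + 5\right) = -3 + 1 \cdot 3 = -3 + 3 = 0$)
$L \left(-254\right) = 0 \left(-254\right) = 0$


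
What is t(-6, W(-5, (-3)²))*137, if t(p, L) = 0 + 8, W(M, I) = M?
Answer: 1096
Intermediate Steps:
t(p, L) = 8
t(-6, W(-5, (-3)²))*137 = 8*137 = 1096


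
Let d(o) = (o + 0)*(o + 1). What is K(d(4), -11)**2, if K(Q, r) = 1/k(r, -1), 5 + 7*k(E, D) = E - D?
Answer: 49/225 ≈ 0.21778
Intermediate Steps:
k(E, D) = -5/7 - D/7 + E/7 (k(E, D) = -5/7 + (E - D)/7 = -5/7 + (-D/7 + E/7) = -5/7 - D/7 + E/7)
d(o) = o*(1 + o)
K(Q, r) = 1/(-4/7 + r/7) (K(Q, r) = 1/(-5/7 - 1/7*(-1) + r/7) = 1/(-5/7 + 1/7 + r/7) = 1/(-4/7 + r/7))
K(d(4), -11)**2 = (7/(-4 - 11))**2 = (7/(-15))**2 = (7*(-1/15))**2 = (-7/15)**2 = 49/225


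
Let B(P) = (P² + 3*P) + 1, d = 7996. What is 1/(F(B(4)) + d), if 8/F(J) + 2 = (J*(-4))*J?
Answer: 1683/13457264 ≈ 0.00012506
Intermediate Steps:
B(P) = 1 + P² + 3*P
F(J) = 8/(-2 - 4*J²) (F(J) = 8/(-2 + (J*(-4))*J) = 8/(-2 + (-4*J)*J) = 8/(-2 - 4*J²))
1/(F(B(4)) + d) = 1/(-4/(1 + 2*(1 + 4² + 3*4)²) + 7996) = 1/(-4/(1 + 2*(1 + 16 + 12)²) + 7996) = 1/(-4/(1 + 2*29²) + 7996) = 1/(-4/(1 + 2*841) + 7996) = 1/(-4/(1 + 1682) + 7996) = 1/(-4/1683 + 7996) = 1/(13457264/1683) = 1683/13457264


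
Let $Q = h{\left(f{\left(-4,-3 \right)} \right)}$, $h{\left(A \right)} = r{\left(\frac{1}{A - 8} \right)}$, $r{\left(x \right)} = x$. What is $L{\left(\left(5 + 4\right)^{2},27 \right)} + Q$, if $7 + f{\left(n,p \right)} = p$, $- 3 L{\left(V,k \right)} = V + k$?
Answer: $- \frac{649}{18} \approx -36.056$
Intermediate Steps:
$L{\left(V,k \right)} = - \frac{V}{3} - \frac{k}{3}$ ($L{\left(V,k \right)} = - \frac{V + k}{3} = - \frac{V}{3} - \frac{k}{3}$)
$f{\left(n,p \right)} = -7 + p$
$h{\left(A \right)} = \frac{1}{-8 + A}$ ($h{\left(A \right)} = \frac{1}{A - 8} = \frac{1}{-8 + A}$)
$Q = - \frac{1}{18}$ ($Q = \frac{1}{-8 - 10} = \frac{1}{-18} = - \frac{1}{18} \approx -0.055556$)
$L{\left(\left(5 + 4\right)^{2},27 \right)} + Q = \left(- \frac{\left(5 + 4\right)^{2}}{3} - 9\right) - \frac{1}{18} = \left(- \frac{9^{2}}{3} - 9\right) - \frac{1}{18} = \left(\left(- \frac{1}{3}\right) 81 - 9\right) - \frac{1}{18} = \left(-27 - 9\right) - \frac{1}{18} = -36 - \frac{1}{18} = - \frac{649}{18}$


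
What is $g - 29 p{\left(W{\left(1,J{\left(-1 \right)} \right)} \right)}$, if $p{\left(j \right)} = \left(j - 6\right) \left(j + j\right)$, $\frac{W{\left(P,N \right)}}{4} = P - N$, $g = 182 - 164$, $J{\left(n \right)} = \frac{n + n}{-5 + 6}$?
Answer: $-4158$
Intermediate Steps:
$J{\left(n \right)} = 2 n$ ($J{\left(n \right)} = \frac{2 n}{1} = 2 n 1 = 2 n$)
$g = 18$
$W{\left(P,N \right)} = - 4 N + 4 P$ ($W{\left(P,N \right)} = 4 \left(P - N\right) = - 4 N + 4 P$)
$p{\left(j \right)} = 2 j \left(-6 + j\right)$ ($p{\left(j \right)} = \left(-6 + j\right) 2 j = 2 j \left(-6 + j\right)$)
$g - 29 p{\left(W{\left(1,J{\left(-1 \right)} \right)} \right)} = 18 - 29 \cdot 2 \left(- 4 \cdot 2 \left(-1\right) + 4 \cdot 1\right) \left(-6 - \left(-4 + 4 \cdot 2 \left(-1\right)\right)\right) = 18 - 29 \cdot 2 \left(\left(-4\right) \left(-2\right) + 4\right) \left(-6 + \left(\left(-4\right) \left(-2\right) + 4\right)\right) = 18 - 29 \cdot 2 \left(8 + 4\right) \left(-6 + \left(8 + 4\right)\right) = 18 - 29 \cdot 2 \cdot 12 \left(-6 + 12\right) = 18 - 29 \cdot 2 \cdot 12 \cdot 6 = 18 - 4176 = -4158$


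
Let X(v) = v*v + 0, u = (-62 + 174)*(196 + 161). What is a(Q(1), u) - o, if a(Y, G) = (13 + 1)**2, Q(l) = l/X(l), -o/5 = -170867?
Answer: -854139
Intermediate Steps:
o = 854335 (o = -5*(-170867) = 854335)
u = 39984 (u = 112*357 = 39984)
X(v) = v**2 (X(v) = v**2 + 0 = v**2)
Q(l) = 1/l (Q(l) = l/(l**2) = l/l**2 = 1/l)
a(Y, G) = 196 (a(Y, G) = 14**2 = 196)
a(Q(1), u) - o = 196 - 1*854335 = 196 - 854335 = -854139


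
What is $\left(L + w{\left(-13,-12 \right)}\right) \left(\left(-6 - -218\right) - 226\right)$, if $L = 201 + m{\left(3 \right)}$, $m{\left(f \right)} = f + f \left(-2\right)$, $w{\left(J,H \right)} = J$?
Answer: $-2590$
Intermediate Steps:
$m{\left(f \right)} = - f$ ($m{\left(f \right)} = f - 2 f = - f$)
$L = 198$ ($L = 201 - 3 = 198$)
$\left(L + w{\left(-13,-12 \right)}\right) \left(\left(-6 - -218\right) - 226\right) = \left(198 - 13\right) \left(\left(-6 - -218\right) - 226\right) = 185 \left(\left(-6 + 218\right) - 226\right) = 185 \left(212 - 226\right) = 185 \left(-14\right) = -2590$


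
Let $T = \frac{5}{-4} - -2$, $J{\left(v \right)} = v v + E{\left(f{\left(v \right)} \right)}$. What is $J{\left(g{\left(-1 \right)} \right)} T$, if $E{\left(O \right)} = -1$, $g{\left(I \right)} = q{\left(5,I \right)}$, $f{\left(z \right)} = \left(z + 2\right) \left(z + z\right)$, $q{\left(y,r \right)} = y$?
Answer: $18$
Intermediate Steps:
$f{\left(z \right)} = 2 z \left(2 + z\right)$ ($f{\left(z \right)} = \left(2 + z\right) 2 z = 2 z \left(2 + z\right)$)
$g{\left(I \right)} = 5$
$J{\left(v \right)} = -1 + v^{2}$ ($J{\left(v \right)} = v v - 1 = v^{2} - 1 = -1 + v^{2}$)
$T = \frac{3}{4}$ ($T = 5 \left(- \frac{1}{4}\right) + 2 = - \frac{5}{4} + 2 = \frac{3}{4} \approx 0.75$)
$J{\left(g{\left(-1 \right)} \right)} T = \left(-1 + 5^{2}\right) \frac{3}{4} = \left(-1 + 25\right) \frac{3}{4} = 24 \cdot \frac{3}{4} = 18$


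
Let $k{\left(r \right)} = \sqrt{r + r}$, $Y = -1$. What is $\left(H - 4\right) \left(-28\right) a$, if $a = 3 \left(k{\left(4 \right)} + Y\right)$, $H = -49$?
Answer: $-4452 + 8904 \sqrt{2} \approx 8140.2$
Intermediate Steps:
$k{\left(r \right)} = \sqrt{2} \sqrt{r}$ ($k{\left(r \right)} = \sqrt{2 r} = \sqrt{2} \sqrt{r}$)
$a = -3 + 6 \sqrt{2}$ ($a = 3 \left(\sqrt{2} \sqrt{4} - 1\right) = 3 \left(\sqrt{2} \cdot 2 - 1\right) = 3 \left(2 \sqrt{2} - 1\right) = 3 \left(-1 + 2 \sqrt{2}\right) = -3 + 6 \sqrt{2} \approx 5.4853$)
$\left(H - 4\right) \left(-28\right) a = \left(-49 - 4\right) \left(-28\right) \left(-3 + 6 \sqrt{2}\right) = \left(-53\right) \left(-28\right) \left(-3 + 6 \sqrt{2}\right) = 1484 \left(-3 + 6 \sqrt{2}\right) = -4452 + 8904 \sqrt{2}$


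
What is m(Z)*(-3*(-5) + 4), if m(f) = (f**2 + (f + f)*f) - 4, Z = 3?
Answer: 437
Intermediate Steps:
m(f) = -4 + 3*f**2 (m(f) = (f**2 + (2*f)*f) - 4 = (f**2 + 2*f**2) - 4 = 3*f**2 - 4 = -4 + 3*f**2)
m(Z)*(-3*(-5) + 4) = (-4 + 3*3**2)*(-3*(-5) + 4) = (-4 + 3*9)*(15 + 4) = (-4 + 27)*19 = 23*19 = 437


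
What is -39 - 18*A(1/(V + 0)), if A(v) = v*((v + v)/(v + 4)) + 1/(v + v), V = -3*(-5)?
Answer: -53082/305 ≈ -174.04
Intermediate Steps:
V = 15
A(v) = 1/(2*v) + 2*v²/(4 + v) (A(v) = v*((2*v)/(4 + v)) + 1/(2*v) = v*(2*v/(4 + v)) + 1/(2*v) = 2*v²/(4 + v) + 1/(2*v) = 1/(2*v) + 2*v²/(4 + v))
-39 - 18*A(1/(V + 0)) = -39 - 9*(4 + 1/(15 + 0) + 4*(1/(15 + 0))³)/((1/(15 + 0))*(4 + 1/(15 + 0))) = -39 - 9*(4 + 1/15 + 4*(1/15)³)/((1/15)*(4 + 1/15)) = -39 - 9*(4 + 1/15 + 4*(1/15)³)/(1/15*(4 + 1/15)) = -39 - 9*15*(4 + 1/15 + 4*(1/3375))/61/15 = -39 - 9*15*15*(4 + 1/15 + 4/3375)/61 = -39 - 9*15*15*13729/(61*3375) = -39 - 18*13729/1830 = -39 - 41187/305 = -53082/305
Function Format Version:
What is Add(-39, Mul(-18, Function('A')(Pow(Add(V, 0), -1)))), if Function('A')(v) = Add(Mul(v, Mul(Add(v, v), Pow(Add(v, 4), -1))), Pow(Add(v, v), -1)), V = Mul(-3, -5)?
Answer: Rational(-53082, 305) ≈ -174.04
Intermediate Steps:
V = 15
Function('A')(v) = Add(Mul(Rational(1, 2), Pow(v, -1)), Mul(2, Pow(v, 2), Pow(Add(4, v), -1))) (Function('A')(v) = Add(Mul(v, Mul(Mul(2, v), Pow(Add(4, v), -1))), Pow(Mul(2, v), -1)) = Add(Mul(v, Mul(2, v, Pow(Add(4, v), -1))), Mul(Rational(1, 2), Pow(v, -1))) = Add(Mul(2, Pow(v, 2), Pow(Add(4, v), -1)), Mul(Rational(1, 2), Pow(v, -1))) = Add(Mul(Rational(1, 2), Pow(v, -1)), Mul(2, Pow(v, 2), Pow(Add(4, v), -1))))
Add(-39, Mul(-18, Function('A')(Pow(Add(V, 0), -1)))) = Add(-39, Mul(-18, Mul(Rational(1, 2), Pow(Pow(Add(15, 0), -1), -1), Pow(Add(4, Pow(Add(15, 0), -1)), -1), Add(4, Pow(Add(15, 0), -1), Mul(4, Pow(Pow(Add(15, 0), -1), 3)))))) = Add(-39, Mul(-18, Mul(Rational(1, 2), Pow(Pow(15, -1), -1), Pow(Add(4, Pow(15, -1)), -1), Add(4, Pow(15, -1), Mul(4, Pow(Pow(15, -1), 3)))))) = Add(-39, Mul(-18, Mul(Rational(1, 2), Pow(Rational(1, 15), -1), Pow(Add(4, Rational(1, 15)), -1), Add(4, Rational(1, 15), Mul(4, Pow(Rational(1, 15), 3)))))) = Add(-39, Mul(-18, Mul(Rational(1, 2), 15, Pow(Rational(61, 15), -1), Add(4, Rational(1, 15), Mul(4, Rational(1, 3375)))))) = Add(-39, Mul(-18, Mul(Rational(1, 2), 15, Rational(15, 61), Add(4, Rational(1, 15), Rational(4, 3375))))) = Add(-39, Mul(-18, Mul(Rational(1, 2), 15, Rational(15, 61), Rational(13729, 3375)))) = Add(-39, Mul(-18, Rational(13729, 1830))) = Add(-39, Rational(-41187, 305)) = Rational(-53082, 305)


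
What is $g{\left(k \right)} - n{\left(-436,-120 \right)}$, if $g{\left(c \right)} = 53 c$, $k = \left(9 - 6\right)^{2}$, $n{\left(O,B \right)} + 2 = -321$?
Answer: $800$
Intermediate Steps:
$n{\left(O,B \right)} = -323$ ($n{\left(O,B \right)} = -2 - 321 = -323$)
$k = 9$ ($k = 3^{2} = 9$)
$g{\left(k \right)} - n{\left(-436,-120 \right)} = 53 \cdot 9 - -323 = 477 + 323 = 800$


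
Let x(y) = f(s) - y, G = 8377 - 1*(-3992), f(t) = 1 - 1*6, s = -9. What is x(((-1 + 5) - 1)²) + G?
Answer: 12355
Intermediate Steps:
f(t) = -5 (f(t) = 1 - 6 = -5)
G = 12369 (G = 8377 + 3992 = 12369)
x(y) = -5 - y
x(((-1 + 5) - 1)²) + G = (-5 - ((-1 + 5) - 1)²) + 12369 = (-5 - (4 - 1)²) + 12369 = (-5 - 1*3²) + 12369 = (-5 - 1*9) + 12369 = (-5 - 9) + 12369 = -14 + 12369 = 12355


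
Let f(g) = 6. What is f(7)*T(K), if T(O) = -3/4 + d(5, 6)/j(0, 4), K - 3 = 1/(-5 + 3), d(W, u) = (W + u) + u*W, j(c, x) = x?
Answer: 57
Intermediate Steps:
d(W, u) = W + u + W*u (d(W, u) = (W + u) + W*u = W + u + W*u)
K = 5/2 (K = 3 + 1/(-5 + 3) = 3 + 1/(-2) = 3 - 1/2 = 5/2 ≈ 2.5000)
T(O) = 19/2 (T(O) = -3/4 + (5 + 6 + 5*6)/4 = -3*1/4 + (5 + 6 + 30)*(1/4) = -3/4 + 41*(1/4) = -3/4 + 41/4 = 19/2)
f(7)*T(K) = 6*(19/2) = 57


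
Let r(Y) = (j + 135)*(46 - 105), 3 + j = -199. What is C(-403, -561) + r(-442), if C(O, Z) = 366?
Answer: 4319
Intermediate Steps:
j = -202 (j = -3 - 199 = -202)
r(Y) = 3953 (r(Y) = (-202 + 135)*(46 - 105) = -67*(-59) = 3953)
C(-403, -561) + r(-442) = 366 + 3953 = 4319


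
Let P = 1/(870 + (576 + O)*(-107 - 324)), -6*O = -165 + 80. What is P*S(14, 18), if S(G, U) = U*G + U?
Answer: -1620/1520951 ≈ -0.0010651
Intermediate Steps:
O = 85/6 (O = -(-165 + 80)/6 = -1/6*(-85) = 85/6 ≈ 14.167)
S(G, U) = U + G*U (S(G, U) = G*U + U = U + G*U)
P = -6/1520951 (P = 1/(870 + (576 + 85/6)*(-107 - 324)) = 1/(870 + (3541/6)*(-431)) = 1/(870 - 1526171/6) = 1/(-1520951/6) = -6/1520951 ≈ -3.9449e-6)
P*S(14, 18) = -108*(1 + 14)/1520951 = -108*15/1520951 = -6/1520951*270 = -1620/1520951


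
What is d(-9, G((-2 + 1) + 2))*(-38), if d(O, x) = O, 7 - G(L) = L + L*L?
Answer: 342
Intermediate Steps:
G(L) = 7 - L - L² (G(L) = 7 - (L + L*L) = 7 - (L + L²) = 7 + (-L - L²) = 7 - L - L²)
d(-9, G((-2 + 1) + 2))*(-38) = -9*(-38) = 342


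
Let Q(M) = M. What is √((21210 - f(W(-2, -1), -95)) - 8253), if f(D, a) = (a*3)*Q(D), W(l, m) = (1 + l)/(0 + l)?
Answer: 3*√5822/2 ≈ 114.45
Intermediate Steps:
W(l, m) = (1 + l)/l
f(D, a) = 3*D*a (f(D, a) = (a*3)*D = (3*a)*D = 3*D*a)
√((21210 - f(W(-2, -1), -95)) - 8253) = √((21210 - 3*(1 - 2)/(-2)*(-95)) - 8253) = √((21210 - 3*(-½*(-1))*(-95)) - 8253) = √((21210 - 3*(-95)/2) - 8253) = √((21210 - 1*(-285/2)) - 8253) = √((21210 + 285/2) - 8253) = √(42705/2 - 8253) = √(26199/2) = 3*√5822/2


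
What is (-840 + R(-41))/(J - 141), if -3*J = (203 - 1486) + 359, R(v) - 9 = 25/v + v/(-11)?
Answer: -373375/75317 ≈ -4.9574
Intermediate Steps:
R(v) = 9 + 25/v - v/11 (R(v) = 9 + (25/v + v/(-11)) = 9 + (25/v + v*(-1/11)) = 9 + (25/v - v/11) = 9 + 25/v - v/11)
J = 308 (J = -((203 - 1486) + 359)/3 = -(-1283 + 359)/3 = -⅓*(-924) = 308)
(-840 + R(-41))/(J - 141) = (-840 + (9 + 25/(-41) - 1/11*(-41)))/(308 - 141) = (-840 + (9 + 25*(-1/41) + 41/11))/167 = (-840 + (9 - 25/41 + 41/11))*(1/167) = (-840 + 5465/451)*(1/167) = -373375/451*1/167 = -373375/75317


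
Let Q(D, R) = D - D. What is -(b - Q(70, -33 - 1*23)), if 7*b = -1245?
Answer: 1245/7 ≈ 177.86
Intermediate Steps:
b = -1245/7 (b = (1/7)*(-1245) = -1245/7 ≈ -177.86)
Q(D, R) = 0
-(b - Q(70, -33 - 1*23)) = -(-1245/7 - 1*0) = -(-1245/7 + 0) = -1*(-1245/7) = 1245/7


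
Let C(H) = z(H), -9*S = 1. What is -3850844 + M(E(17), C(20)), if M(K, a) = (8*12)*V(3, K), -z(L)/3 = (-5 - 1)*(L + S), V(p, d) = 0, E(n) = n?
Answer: -3850844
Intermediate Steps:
S = -⅑ (S = -⅑*1 = -⅑ ≈ -0.11111)
z(L) = -2 + 18*L (z(L) = -3*(-5 - 1)*(L - ⅑) = -(-18)*(-⅑ + L) = -3*(⅔ - 6*L) = -2 + 18*L)
C(H) = -2 + 18*H
M(K, a) = 0 (M(K, a) = (8*12)*0 = 96*0 = 0)
-3850844 + M(E(17), C(20)) = -3850844 + 0 = -3850844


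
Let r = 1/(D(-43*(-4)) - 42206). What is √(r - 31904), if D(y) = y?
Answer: I*√56369810747058/42034 ≈ 178.62*I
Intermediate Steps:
r = -1/42034 (r = 1/(-43*(-4) - 42206) = 1/(172 - 42206) = 1/(-42034) = -1/42034 ≈ -2.3790e-5)
√(r - 31904) = √(-1/42034 - 31904) = √(-1341052737/42034) = I*√56369810747058/42034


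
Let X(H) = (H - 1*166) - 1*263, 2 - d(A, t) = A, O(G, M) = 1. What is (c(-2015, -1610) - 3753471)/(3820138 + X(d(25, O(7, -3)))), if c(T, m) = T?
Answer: -17549/17849 ≈ -0.98319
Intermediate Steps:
d(A, t) = 2 - A
X(H) = -429 + H (X(H) = (H - 166) - 263 = (-166 + H) - 263 = -429 + H)
(c(-2015, -1610) - 3753471)/(3820138 + X(d(25, O(7, -3)))) = (-2015 - 3753471)/(3820138 + (-429 + (2 - 1*25))) = -3755486/(3820138 + (-429 + (2 - 25))) = -3755486/(3820138 + (-429 - 23)) = -3755486/(3820138 - 452) = -3755486/3819686 = -3755486*1/3819686 = -17549/17849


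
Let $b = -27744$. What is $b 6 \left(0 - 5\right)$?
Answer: $832320$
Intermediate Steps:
$b 6 \left(0 - 5\right) = - 27744 \cdot 6 \left(0 - 5\right) = - 27744 \cdot 6 \left(-5\right) = \left(-27744\right) \left(-30\right) = 832320$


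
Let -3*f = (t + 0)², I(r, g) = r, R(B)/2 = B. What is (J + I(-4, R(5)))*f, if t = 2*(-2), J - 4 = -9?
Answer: 48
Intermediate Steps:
R(B) = 2*B
J = -5 (J = 4 - 9 = -5)
t = -4
f = -16/3 (f = -(-4 + 0)²/3 = -⅓*(-4)² = -⅓*16 = -16/3 ≈ -5.3333)
(J + I(-4, R(5)))*f = (-5 - 4)*(-16/3) = -9*(-16/3) = 48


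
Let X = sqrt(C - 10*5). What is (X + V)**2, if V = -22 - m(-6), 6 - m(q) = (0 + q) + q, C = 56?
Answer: (40 - sqrt(6))**2 ≈ 1410.0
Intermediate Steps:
m(q) = 6 - 2*q (m(q) = 6 - ((0 + q) + q) = 6 - (q + q) = 6 - 2*q)
X = sqrt(6) (X = sqrt(56 - 10*5) = sqrt(56 - 50) = sqrt(6) ≈ 2.4495)
V = -40 (V = -22 - (6 - 2*(-6)) = -22 - (6 + 12) = -22 - 1*18 = -22 - 18 = -40)
(X + V)**2 = (sqrt(6) - 40)**2 = (-40 + sqrt(6))**2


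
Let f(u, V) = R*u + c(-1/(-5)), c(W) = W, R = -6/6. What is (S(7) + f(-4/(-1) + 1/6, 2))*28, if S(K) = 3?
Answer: -406/15 ≈ -27.067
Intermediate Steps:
R = -1 (R = -6*1/6 = -1)
f(u, V) = 1/5 - u (f(u, V) = -u - 1/(-5) = -u - 1*(-1/5) = -u + 1/5 = 1/5 - u)
(S(7) + f(-4/(-1) + 1/6, 2))*28 = (3 + (1/5 - (-4/(-1) + 1/6)))*28 = (3 + (1/5 - (-4*(-1) + 1*(1/6))))*28 = (3 + (1/5 - (4 + 1/6)))*28 = (3 + (1/5 - 1*25/6))*28 = (3 + (1/5 - 25/6))*28 = (3 - 119/30)*28 = -29/30*28 = -406/15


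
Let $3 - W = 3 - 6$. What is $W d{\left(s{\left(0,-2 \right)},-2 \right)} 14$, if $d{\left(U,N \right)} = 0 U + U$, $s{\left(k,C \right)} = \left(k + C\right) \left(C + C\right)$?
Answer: $672$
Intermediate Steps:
$s{\left(k,C \right)} = 2 C \left(C + k\right)$ ($s{\left(k,C \right)} = \left(C + k\right) 2 C = 2 C \left(C + k\right)$)
$d{\left(U,N \right)} = U$ ($d{\left(U,N \right)} = 0 + U = U$)
$W = 6$ ($W = 3 - \left(3 - 6\right) = 3 - -3 = 3 + 3 = 6$)
$W d{\left(s{\left(0,-2 \right)},-2 \right)} 14 = 6 \cdot 2 \left(-2\right) \left(-2 + 0\right) 14 = 6 \cdot 2 \left(-2\right) \left(-2\right) 14 = 6 \cdot 8 \cdot 14 = 48 \cdot 14 = 672$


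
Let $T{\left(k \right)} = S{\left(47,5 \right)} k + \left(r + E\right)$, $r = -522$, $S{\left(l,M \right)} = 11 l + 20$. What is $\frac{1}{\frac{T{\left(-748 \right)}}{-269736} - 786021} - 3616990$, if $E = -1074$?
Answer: $- \frac{31952754481551079}{8834073216} \approx -3.617 \cdot 10^{6}$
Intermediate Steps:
$S{\left(l,M \right)} = 20 + 11 l$
$T{\left(k \right)} = -1596 + 537 k$ ($T{\left(k \right)} = \left(20 + 11 \cdot 47\right) k - 1596 = \left(20 + 517\right) k - 1596 = 537 k - 1596 = -1596 + 537 k$)
$\frac{1}{\frac{T{\left(-748 \right)}}{-269736} - 786021} - 3616990 = \frac{1}{\frac{-1596 + 537 \left(-748\right)}{-269736} - 786021} - 3616990 = \frac{1}{\left(-1596 - 401676\right) \left(- \frac{1}{269736}\right) - 786021} - 3616990 = \frac{1}{\left(-403272\right) \left(- \frac{1}{269736}\right) - 786021} - 3616990 = \frac{1}{\frac{16803}{11239} - 786021} - 3616990 = \frac{1}{- \frac{8834073216}{11239}} - 3616990 = - \frac{11239}{8834073216} - 3616990 = - \frac{31952754481551079}{8834073216}$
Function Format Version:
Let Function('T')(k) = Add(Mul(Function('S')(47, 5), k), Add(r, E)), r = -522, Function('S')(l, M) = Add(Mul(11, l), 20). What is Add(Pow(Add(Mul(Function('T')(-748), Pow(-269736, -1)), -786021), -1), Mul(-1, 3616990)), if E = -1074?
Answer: Rational(-31952754481551079, 8834073216) ≈ -3.6170e+6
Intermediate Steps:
Function('S')(l, M) = Add(20, Mul(11, l))
Function('T')(k) = Add(-1596, Mul(537, k)) (Function('T')(k) = Add(Mul(Add(20, Mul(11, 47)), k), Add(-522, -1074)) = Add(Mul(Add(20, 517), k), -1596) = Add(Mul(537, k), -1596) = Add(-1596, Mul(537, k)))
Add(Pow(Add(Mul(Function('T')(-748), Pow(-269736, -1)), -786021), -1), Mul(-1, 3616990)) = Add(Pow(Add(Mul(Add(-1596, Mul(537, -748)), Pow(-269736, -1)), -786021), -1), Mul(-1, 3616990)) = Add(Pow(Add(Mul(Add(-1596, -401676), Rational(-1, 269736)), -786021), -1), -3616990) = Add(Pow(Add(Mul(-403272, Rational(-1, 269736)), -786021), -1), -3616990) = Add(Pow(Add(Rational(16803, 11239), -786021), -1), -3616990) = Add(Pow(Rational(-8834073216, 11239), -1), -3616990) = Add(Rational(-11239, 8834073216), -3616990) = Rational(-31952754481551079, 8834073216)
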